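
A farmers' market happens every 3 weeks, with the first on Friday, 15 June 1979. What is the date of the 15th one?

4 April 1980

The 15th occurrence is 14 intervals after the first: 14 × 21 = 294 days after 15 June 1979.
June has 30 days — 15 days to the end of June leaves 279.
July has 31 days (248 left).
August has 31 days (217 left).
September has 30 days (187 left).
October has 31 days (156 left).
November has 30 days (126 left).
December has 31 days (95 left).
January has 31 days (64 left).
February has 29 days (35 left).
March has 31 days (4 left).
4 days into April → 4 April 1980.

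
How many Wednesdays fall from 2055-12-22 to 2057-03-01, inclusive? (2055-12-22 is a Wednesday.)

2055-12-22 is a Wednesday; the first Wednesday on or after it is 2055-12-22.
From 2055-12-22 to 2057-03-01: 9 + 366 + 60 = 435 days (rest of 2055, 2056, to 2057-03-01 in 2057).
435 ÷ 7 = 62 full weeks with remainder 1, so 62 more Wednesdays after the first → 63.

63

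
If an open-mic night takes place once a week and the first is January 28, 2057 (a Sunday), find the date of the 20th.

The 20th occurrence is 19 intervals after the first: 19 × 7 = 133 days after January 28, 2057.
January has 31 days — 3 days to the end of January leaves 130.
February has 28 days (102 left).
March has 31 days (71 left).
April has 30 days (41 left).
May has 31 days (10 left).
10 days into June → June 10, 2057.

June 10, 2057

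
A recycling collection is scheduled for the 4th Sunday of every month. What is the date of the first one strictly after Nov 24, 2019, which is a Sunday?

Nov 2019 starts on a Friday; its first Sunday is the 3rd, so the 4th Sunday is the 24th — Nov 24, 2019.
That is not after Nov 24, 2019, so look at Dec 2019.
Dec 2019 starts on a Sunday; its first Sunday is the 1st, so the 4th Sunday is the 22nd — Dec 22, 2019.

Dec 22, 2019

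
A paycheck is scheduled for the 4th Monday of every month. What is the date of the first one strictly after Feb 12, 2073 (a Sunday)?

Feb 27, 2073

Feb 2073 starts on a Wednesday; its first Monday is the 6th, so the 4th Monday is the 27th — Feb 27, 2073.
Feb 27, 2073 is after Feb 12, 2073, so that is the next one.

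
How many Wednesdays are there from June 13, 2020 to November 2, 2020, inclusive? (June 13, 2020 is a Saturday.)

June 13, 2020 is a Saturday; the first Wednesday on or after it is June 17, 2020 (4 days later).
From June 17, 2020 to November 2, 2020: 13 + 31 + 31 + 30 + 31 + 2 = 138 days (rest of June, July, August, September, October, November).
138 ÷ 7 = 19 full weeks with remainder 5, so 19 more Wednesdays after the first → 20.

20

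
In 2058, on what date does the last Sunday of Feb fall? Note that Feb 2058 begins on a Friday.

Feb 2058 begins on a Friday, so the first Sunday is Feb 3 (2 days later).
Feb 2058 has 28 days. Adding weeks: 3, 10, 17, 24 — the last one ≤ 28 is the 24th.

Feb 24, 2058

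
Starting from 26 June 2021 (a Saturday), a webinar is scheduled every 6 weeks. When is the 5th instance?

11 December 2021

The 5th occurrence is 4 intervals after the first: 4 × 42 = 168 days after 26 June 2021.
June has 30 days — 4 days to the end of June leaves 164.
July has 31 days (133 left).
August has 31 days (102 left).
September has 30 days (72 left).
October has 31 days (41 left).
November has 30 days (11 left).
11 days into December → 11 December 2021.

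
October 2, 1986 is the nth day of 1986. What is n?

275

Days in months before October: 31 + 28 + 31 + 30 + 31 + 30 + 31 + 31 + 30 = 273.
Plus 2 days into October → day 275.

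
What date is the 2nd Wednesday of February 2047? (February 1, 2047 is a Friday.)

13 February 2047

February 2047 begins on a Friday, so the first Wednesday is February 6 (5 days later).
The 2nd Wednesday is 1 weeks later: 6 + 7 = 13.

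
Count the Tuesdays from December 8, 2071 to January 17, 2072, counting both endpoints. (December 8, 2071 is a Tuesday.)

6

December 8, 2071 is a Tuesday; the first Tuesday on or after it is December 8, 2071.
From December 8, 2071 to January 17, 2072: 23 + 17 = 40 days (rest of December, January).
40 ÷ 7 = 5 full weeks with remainder 5, so 5 more Tuesdays after the first → 6.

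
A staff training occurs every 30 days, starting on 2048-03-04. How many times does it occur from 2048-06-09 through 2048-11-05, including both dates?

Occurrences land 30·i days after 2048-03-04 for i = 0, 1, 2, …
2048-06-09 is 97 days after the start; 97 ÷ 30 = 3 remainder 7; since the remainder is 7, round up to i = 4. First occurrence in the window: #5 on 2048-07-02 (4×30 = 120 days in).
2048-11-05 is 246 days after the start; 246 ÷ 30 = 8 remainder 6. Last occurrence in the window: #9 on 2048-10-30.
Occurrences #5 through #9: 5 in total.

5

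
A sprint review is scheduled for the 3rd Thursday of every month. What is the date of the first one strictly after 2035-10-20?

October 2035 starts on a Monday; its first Thursday is the 4th, so the 3rd Thursday is the 18th — 2035-10-18.
That is not after 2035-10-20, so look at November 2035.
November 2035 starts on a Thursday; its first Thursday is the 1st, so the 3rd Thursday is the 15th — 2035-11-15.

2035-11-15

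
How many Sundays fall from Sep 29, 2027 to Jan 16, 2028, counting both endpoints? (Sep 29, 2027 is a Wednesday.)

16

Sep 29, 2027 is a Wednesday; the first Sunday on or after it is Oct 3, 2027 (4 days later).
From Oct 3, 2027 to Jan 16, 2028: 28 + 30 + 31 + 16 = 105 days (rest of Oct, Nov, Dec, Jan).
105 ÷ 7 = 15 full weeks with remainder 0, so 15 more Sundays after the first → 16.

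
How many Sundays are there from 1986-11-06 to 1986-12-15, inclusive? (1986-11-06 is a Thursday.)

1986-11-06 is a Thursday; the first Sunday on or after it is 1986-11-09 (3 days later).
From 1986-11-09 to 1986-12-15: 21 + 15 = 36 days (rest of November, December).
36 ÷ 7 = 5 full weeks with remainder 1, so 5 more Sundays after the first → 6.

6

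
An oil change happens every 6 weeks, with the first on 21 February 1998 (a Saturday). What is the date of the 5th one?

The 5th occurrence is 4 intervals after the first: 4 × 42 = 168 days after 21 February 1998.
February has 28 days — 7 days to the end of February leaves 161.
March has 31 days (130 left).
April has 30 days (100 left).
May has 31 days (69 left).
June has 30 days (39 left).
July has 31 days (8 left).
8 days into August → 8 August 1998.

8 August 1998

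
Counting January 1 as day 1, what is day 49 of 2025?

February 18, 2025

January has 31 days (49 − 31 = 18 remain).
18 into February → February 18.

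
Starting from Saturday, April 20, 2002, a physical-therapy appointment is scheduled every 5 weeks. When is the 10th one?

The 10th occurrence is 9 intervals after the first: 9 × 35 = 315 days after April 20, 2002.
April has 30 days — 10 days to the end of April leaves 305.
May has 31 days (274 left).
June has 30 days (244 left).
July has 31 days (213 left).
August has 31 days (182 left).
September has 30 days (152 left).
October has 31 days (121 left).
November has 30 days (91 left).
December has 31 days (60 left).
January has 31 days (29 left).
February has 28 days (1 left).
1 day into March → March 1, 2003.

March 1, 2003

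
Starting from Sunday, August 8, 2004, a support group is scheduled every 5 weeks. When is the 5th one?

December 26, 2004

The 5th occurrence is 4 intervals after the first: 4 × 35 = 140 days after August 8, 2004.
August has 31 days — 23 days to the end of August leaves 117.
September has 30 days (87 left).
October has 31 days (56 left).
November has 30 days (26 left).
26 days into December → December 26, 2004.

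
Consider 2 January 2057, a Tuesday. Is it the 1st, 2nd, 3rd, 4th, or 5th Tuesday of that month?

1st

Day 2 falls in week ⌈2/7⌉ of the month.
Days 1–7 hold the 1st Tuesday, 8–14 the 2nd, 15–21 the 3rd, 22–28 the 4th, 29–31 the 5th.
2 is in the range for the 1st.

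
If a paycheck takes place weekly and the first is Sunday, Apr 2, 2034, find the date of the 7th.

The 7th occurrence is 6 intervals after the first: 6 × 7 = 42 days after Apr 2, 2034.
Apr has 30 days — 28 days to the end of Apr leaves 14.
14 days into May → May 14, 2034.

May 14, 2034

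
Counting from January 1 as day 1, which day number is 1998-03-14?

73

Days in months before March: 31 + 28 = 59.
Plus 14 days into March → day 73.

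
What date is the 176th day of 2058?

January has 31 days (176 − 31 = 145 remain).
February has 28 days (145 − 28 = 117 remain).
March has 31 days (117 − 31 = 86 remain).
April has 30 days (86 − 30 = 56 remain).
May has 31 days (56 − 31 = 25 remain).
25 into June → June 25.

June 25, 2058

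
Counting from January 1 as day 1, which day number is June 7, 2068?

Days in months before June: 31 + 29 + 31 + 30 + 31 = 152.
Plus 7 days into June → day 159.

159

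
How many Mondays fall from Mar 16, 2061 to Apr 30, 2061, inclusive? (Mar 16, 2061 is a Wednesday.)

6

Mar 16, 2061 is a Wednesday; the first Monday on or after it is Mar 21, 2061 (5 days later).
From Mar 21, 2061 to Apr 30, 2061: 10 + 30 = 40 days (rest of Mar, Apr).
40 ÷ 7 = 5 full weeks with remainder 5, so 5 more Mondays after the first → 6.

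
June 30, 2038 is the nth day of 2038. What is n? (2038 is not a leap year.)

Days in months before June: 31 + 28 + 31 + 30 + 31 = 151.
Plus 30 days into June → day 181.

181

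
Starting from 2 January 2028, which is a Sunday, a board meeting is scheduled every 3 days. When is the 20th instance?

28 February 2028

The 20th occurrence is 19 intervals after the first: 19 × 3 = 57 days after 2 January 2028.
January has 31 days — 29 days to the end of January leaves 28.
28 days into February → 28 February 2028.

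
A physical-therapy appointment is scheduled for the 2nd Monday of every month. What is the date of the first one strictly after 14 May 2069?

10 June 2069

May 2069 starts on a Wednesday; its first Monday is the 6th, so the 2nd Monday is the 13th — 13 May 2069.
That is not after 14 May 2069, so look at June 2069.
June 2069 starts on a Saturday; its first Monday is the 3rd, so the 2nd Monday is the 10th — 10 June 2069.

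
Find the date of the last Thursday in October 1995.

October 1995 begins on a Sunday, so the first Thursday is October 5 (4 days later).
October 1995 has 31 days. Adding weeks: 5, 12, 19, 26 — the last one ≤ 31 is the 26th.

1995-10-26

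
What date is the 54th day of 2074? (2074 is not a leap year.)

January has 31 days (54 − 31 = 23 remain).
23 into February → February 23.

2074-02-23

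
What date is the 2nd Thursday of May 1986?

The first Thursday of May 1986 is May 1.
The 2nd Thursday is 1 weeks later: 1 + 7 = 8.

1986-05-08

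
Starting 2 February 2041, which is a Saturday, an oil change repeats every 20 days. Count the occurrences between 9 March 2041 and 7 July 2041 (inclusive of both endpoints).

Occurrences land 20·i days after 2 February 2041 for i = 0, 1, 2, …
9 March 2041 is 35 days after the start; 35 ÷ 20 = 1 remainder 15; since the remainder is 15, round up to i = 2. First occurrence in the window: #3 on 14 March 2041 (2×20 = 40 days in).
7 July 2041 is 155 days after the start; 155 ÷ 20 = 7 remainder 15. Last occurrence in the window: #8 on 22 June 2041.
Occurrences #3 through #8: 6 in total.

6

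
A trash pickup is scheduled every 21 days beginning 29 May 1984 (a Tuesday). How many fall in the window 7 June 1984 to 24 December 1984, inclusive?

9

Occurrences land 21·i days after 29 May 1984 for i = 0, 1, 2, …
7 June 1984 is 9 days after the start; 9 ÷ 21 = 0 remainder 9; since the remainder is 9, round up to i = 1. First occurrence in the window: #2 on 19 June 1984 (1×21 = 21 days in).
24 December 1984 is 209 days after the start; 209 ÷ 21 = 9 remainder 20. Last occurrence in the window: #10 on 4 December 1984.
Occurrences #2 through #10: 9 in total.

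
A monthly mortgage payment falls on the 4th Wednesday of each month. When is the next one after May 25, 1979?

June 27, 1979

May 1979 starts on a Tuesday; its first Wednesday is the 2nd, so the 4th Wednesday is the 23rd — May 23, 1979.
That is not after May 25, 1979, so look at June 1979.
June 1979 starts on a Friday; its first Wednesday is the 6th, so the 4th Wednesday is the 27th — June 27, 1979.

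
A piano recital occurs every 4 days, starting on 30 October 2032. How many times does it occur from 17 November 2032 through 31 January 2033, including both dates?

19

Occurrences land 4·i days after 30 October 2032 for i = 0, 1, 2, …
17 November 2032 is 18 days after the start; 18 ÷ 4 = 4 remainder 2; since the remainder is 2, round up to i = 5. First occurrence in the window: #6 on 19 November 2032 (5×4 = 20 days in).
31 January 2033 is 93 days after the start; 93 ÷ 4 = 23 remainder 1. Last occurrence in the window: #24 on 30 January 2033.
Occurrences #6 through #24: 19 in total.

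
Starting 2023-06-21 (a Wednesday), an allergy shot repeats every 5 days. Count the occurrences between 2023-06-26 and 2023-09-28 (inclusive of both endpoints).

Occurrences land 5·i days after 2023-06-21 for i = 0, 1, 2, …
2023-06-26 is 5 days after the start; 5 ÷ 5 = 1 remainder 0. First occurrence in the window: #2 on 2023-06-26 (1×5 = 5 days in).
2023-09-28 is 99 days after the start; 99 ÷ 5 = 19 remainder 4. Last occurrence in the window: #20 on 2023-09-24.
Occurrences #2 through #20: 19 in total.

19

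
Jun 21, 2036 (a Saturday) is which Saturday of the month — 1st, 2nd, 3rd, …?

Day 21 falls in week ⌈21/7⌉ of the month.
Days 1–7 hold the 1st Saturday, 8–14 the 2nd, 15–21 the 3rd, 22–28 the 4th, 29–31 the 5th.
21 is in the range for the 3rd.

3rd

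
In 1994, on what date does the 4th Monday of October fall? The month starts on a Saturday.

1994-10-24

October 1994 begins on a Saturday, so the first Monday is October 3 (2 days later).
The 4th Monday is 3 weeks later: 3 + 21 = 24.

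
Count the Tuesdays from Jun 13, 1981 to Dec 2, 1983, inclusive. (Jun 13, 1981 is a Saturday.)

129

Jun 13, 1981 is a Saturday; the first Tuesday on or after it is Jun 16, 1981 (3 days later).
From Jun 16, 1981 to Dec 2, 1983: 198 + 365 + 336 = 899 days (rest of 1981, 1982, to Dec 2, 1983 in 1983).
899 ÷ 7 = 128 full weeks with remainder 3, so 128 more Tuesdays after the first → 129.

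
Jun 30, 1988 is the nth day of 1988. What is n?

Days in months before Jun: 31 + 29 + 31 + 30 + 31 = 152.
Plus 30 days into Jun → day 182.

182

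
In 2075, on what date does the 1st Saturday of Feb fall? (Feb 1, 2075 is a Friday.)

Feb 2, 2075

Feb 2075 begins on a Friday, so the first Saturday is Feb 2 (1 day later).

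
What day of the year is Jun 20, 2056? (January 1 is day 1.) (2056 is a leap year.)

Days in months before Jun: 31 + 29 + 31 + 30 + 31 = 152.
Plus 20 days into Jun → day 172.

172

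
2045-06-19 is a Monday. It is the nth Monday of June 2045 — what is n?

Day 19 falls in week ⌈19/7⌉ of the month.
Days 1–7 hold the 1st Monday, 8–14 the 2nd, 15–21 the 3rd, 22–28 the 4th, 29–31 the 5th.
19 is in the range for the 3rd.

3rd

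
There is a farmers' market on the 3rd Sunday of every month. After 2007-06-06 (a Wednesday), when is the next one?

2007-06-17

June 2007 starts on a Friday; its first Sunday is the 3rd, so the 3rd Sunday is the 17th — 2007-06-17.
2007-06-17 is after 2007-06-06, so that is the next one.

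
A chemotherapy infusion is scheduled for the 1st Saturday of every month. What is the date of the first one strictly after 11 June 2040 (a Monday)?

June 2040 starts on a Friday, so its 1st Saturday is 2 June 2040 (1 day in).
That is not after 11 June 2040, so look at July 2040.
July 2040 starts on a Sunday, so its 1st Saturday is 7 July 2040 (6 days in).

7 July 2040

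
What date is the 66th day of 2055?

January has 31 days (66 − 31 = 35 remain).
February has 28 days (35 − 28 = 7 remain).
7 into March → March 7.

March 7, 2055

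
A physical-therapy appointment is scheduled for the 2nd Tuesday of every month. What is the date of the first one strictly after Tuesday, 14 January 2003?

January 2003 starts on a Wednesday; its first Tuesday is the 7th, so the 2nd Tuesday is the 14th — 14 January 2003.
That is not after 14 January 2003, so look at February 2003.
February 2003 starts on a Saturday; its first Tuesday is the 4th, so the 2nd Tuesday is the 11th — 11 February 2003.

11 February 2003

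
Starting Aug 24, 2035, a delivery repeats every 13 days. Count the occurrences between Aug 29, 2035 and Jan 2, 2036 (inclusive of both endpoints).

Occurrences land 13·i days after Aug 24, 2035 for i = 0, 1, 2, …
Aug 29, 2035 is 5 days after the start; 5 ÷ 13 = 0 remainder 5; since the remainder is 5, round up to i = 1. First occurrence in the window: #2 on Sep 6, 2035 (1×13 = 13 days in).
Jan 2, 2036 is 131 days after the start; 131 ÷ 13 = 10 remainder 1. Last occurrence in the window: #11 on Jan 1, 2036.
Occurrences #2 through #11: 10 in total.

10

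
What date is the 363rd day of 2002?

December 29, 2002

January has 31 days (363 − 31 = 332 remain).
February has 28 days (332 − 28 = 304 remain).
March has 31 days (304 − 31 = 273 remain).
April has 30 days (273 − 30 = 243 remain).
May has 31 days (243 − 31 = 212 remain).
June has 30 days (212 − 30 = 182 remain).
July has 31 days (182 − 31 = 151 remain).
August has 31 days (151 − 31 = 120 remain).
September has 30 days (120 − 30 = 90 remain).
October has 31 days (90 − 31 = 59 remain).
November has 30 days (59 − 30 = 29 remain).
29 into December → December 29.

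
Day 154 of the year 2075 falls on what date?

2075-06-03

January has 31 days (154 − 31 = 123 remain).
February has 28 days (123 − 28 = 95 remain).
March has 31 days (95 − 31 = 64 remain).
April has 30 days (64 − 30 = 34 remain).
May has 31 days (34 − 31 = 3 remain).
3 into June → June 3.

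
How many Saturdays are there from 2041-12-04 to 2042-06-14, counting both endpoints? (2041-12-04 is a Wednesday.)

28

2041-12-04 is a Wednesday; the first Saturday on or after it is 2041-12-07 (3 days later).
From 2041-12-07 to 2042-06-14: 24 + 31 + 28 + 31 + 30 + 31 + 14 = 189 days (rest of December, January, February, March, April, May, June).
189 ÷ 7 = 27 full weeks with remainder 0, so 27 more Saturdays after the first → 28.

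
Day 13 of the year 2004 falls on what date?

13 January 2004

13 into January → January 13.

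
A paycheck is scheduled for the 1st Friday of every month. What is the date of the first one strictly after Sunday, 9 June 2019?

June 2019 starts on a Saturday, so its 1st Friday is 7 June 2019 (6 days in).
That is not after 9 June 2019, so look at July 2019.
July 2019 starts on a Monday, so its 1st Friday is 5 July 2019 (4 days in).

5 July 2019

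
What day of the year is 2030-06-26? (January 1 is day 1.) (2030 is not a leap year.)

Days in months before June: 31 + 28 + 31 + 30 + 31 = 151.
Plus 26 days into June → day 177.

177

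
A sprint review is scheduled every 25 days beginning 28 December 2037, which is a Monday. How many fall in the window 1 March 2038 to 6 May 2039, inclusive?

Occurrences land 25·i days after 28 December 2037 for i = 0, 1, 2, …
1 March 2038 is 63 days after the start; 63 ÷ 25 = 2 remainder 13; since the remainder is 13, round up to i = 3. First occurrence in the window: #4 on 13 March 2038 (3×25 = 75 days in).
6 May 2039 is 494 days after the start; 494 ÷ 25 = 19 remainder 19. Last occurrence in the window: #20 on 17 April 2039.
Occurrences #4 through #20: 17 in total.

17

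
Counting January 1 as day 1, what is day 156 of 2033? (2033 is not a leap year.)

Jan has 31 days (156 − 31 = 125 remain).
Feb has 28 days (125 − 28 = 97 remain).
Mar has 31 days (97 − 31 = 66 remain).
Apr has 30 days (66 − 30 = 36 remain).
May has 31 days (36 − 31 = 5 remain).
5 into Jun → Jun 5.

Jun 5, 2033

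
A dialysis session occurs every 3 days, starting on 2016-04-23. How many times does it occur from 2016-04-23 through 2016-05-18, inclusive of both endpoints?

Occurrences land 3·i days after 2016-04-23 for i = 0, 1, 2, …
The window opens on the start date, so the first occurrence inside is #1 on 2016-04-23.
2016-05-18 is 25 days after the start; 25 ÷ 3 = 8 remainder 1. Last occurrence in the window: #9 on 2016-05-17.
Occurrences #1 through #9: 9 in total.

9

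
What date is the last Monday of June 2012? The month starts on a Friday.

June 2012 begins on a Friday, so the first Monday is June 4 (3 days later).
June 2012 has 30 days. Adding weeks: 4, 11, 18, 25 — the last one ≤ 30 is the 25th.

25 June 2012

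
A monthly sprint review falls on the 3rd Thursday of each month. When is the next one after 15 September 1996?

September 1996 starts on a Sunday; its first Thursday is the 5th, so the 3rd Thursday is the 19th — 19 September 1996.
19 September 1996 is after 15 September 1996, so that is the next one.

19 September 1996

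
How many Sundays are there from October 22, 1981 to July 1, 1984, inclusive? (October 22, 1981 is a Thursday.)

October 22, 1981 is a Thursday; the first Sunday on or after it is October 25, 1981 (3 days later).
From October 25, 1981 to July 1, 1984: 67 + 365 + 365 + 183 = 980 days (rest of 1981, 1982, 1983, to July 1, 1984 in 1984).
980 ÷ 7 = 140 full weeks with remainder 0, so 140 more Sundays after the first → 141.

141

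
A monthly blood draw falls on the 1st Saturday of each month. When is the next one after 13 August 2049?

4 September 2049

August 2049 starts on a Sunday, so its 1st Saturday is 7 August 2049 (6 days in).
That is not after 13 August 2049, so look at September 2049.
September 2049 starts on a Wednesday, so its 1st Saturday is 4 September 2049 (3 days in).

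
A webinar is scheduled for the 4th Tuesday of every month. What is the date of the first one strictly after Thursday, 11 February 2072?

February 2072 starts on a Monday; its first Tuesday is the 2nd, so the 4th Tuesday is the 23rd — 23 February 2072.
23 February 2072 is after 11 February 2072, so that is the next one.

23 February 2072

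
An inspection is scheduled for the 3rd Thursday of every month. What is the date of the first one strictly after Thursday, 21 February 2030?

21 March 2030

February 2030 starts on a Friday; its first Thursday is the 7th, so the 3rd Thursday is the 21st — 21 February 2030.
That is not after 21 February 2030, so look at March 2030.
March 2030 starts on a Friday; its first Thursday is the 7th, so the 3rd Thursday is the 21st — 21 March 2030.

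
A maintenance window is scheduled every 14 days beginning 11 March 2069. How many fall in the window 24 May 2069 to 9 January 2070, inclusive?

Occurrences land 14·i days after 11 March 2069 for i = 0, 1, 2, …
24 May 2069 is 74 days after the start; 74 ÷ 14 = 5 remainder 4; since the remainder is 4, round up to i = 6. First occurrence in the window: #7 on 3 June 2069 (6×14 = 84 days in).
9 January 2070 is 304 days after the start; 304 ÷ 14 = 21 remainder 10. Last occurrence in the window: #22 on 30 December 2069.
Occurrences #7 through #22: 16 in total.

16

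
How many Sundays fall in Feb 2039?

4

Feb 1, 2039 is a Tuesday; the first Sunday on or after it is Feb 6, 2039 (5 days later).
From Feb 6, 2039 to Feb 28, 2039 is 28 − 6 = 22 days.
22 ÷ 7 = 3 full weeks with remainder 1, so 3 more Sundays after the first → 4.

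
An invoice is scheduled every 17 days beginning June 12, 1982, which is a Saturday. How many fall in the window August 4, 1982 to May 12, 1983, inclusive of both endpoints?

16

Occurrences land 17·i days after June 12, 1982 for i = 0, 1, 2, …
August 4, 1982 is 53 days after the start; 53 ÷ 17 = 3 remainder 2; since the remainder is 2, round up to i = 4. First occurrence in the window: #5 on August 19, 1982 (4×17 = 68 days in).
May 12, 1983 is 334 days after the start; 334 ÷ 17 = 19 remainder 11. Last occurrence in the window: #20 on May 1, 1983.
Occurrences #5 through #20: 16 in total.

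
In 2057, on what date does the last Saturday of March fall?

2057-03-31

The first Saturday of March 2057 is March 3.
March 2057 has 31 days. Adding weeks: 3, 10, 17, 24, 31 — the last one ≤ 31 is the 31st.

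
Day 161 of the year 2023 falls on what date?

Jun 10, 2023

Jan has 31 days (161 − 31 = 130 remain).
Feb has 28 days (130 − 28 = 102 remain).
Mar has 31 days (102 − 31 = 71 remain).
Apr has 30 days (71 − 30 = 41 remain).
May has 31 days (41 − 31 = 10 remain).
10 into Jun → Jun 10.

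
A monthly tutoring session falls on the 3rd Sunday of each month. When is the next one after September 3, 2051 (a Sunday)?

September 2051 starts on a Friday; its first Sunday is the 3rd, so the 3rd Sunday is the 17th — September 17, 2051.
September 17, 2051 is after September 3, 2051, so that is the next one.

September 17, 2051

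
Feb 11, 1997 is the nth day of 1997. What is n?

42

Days in months before Feb: 31 = 31.
Plus 11 days into Feb → day 42.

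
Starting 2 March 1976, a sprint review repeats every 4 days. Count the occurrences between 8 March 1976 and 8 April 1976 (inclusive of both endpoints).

8

Occurrences land 4·i days after 2 March 1976 for i = 0, 1, 2, …
8 March 1976 is 6 days after the start; 6 ÷ 4 = 1 remainder 2; since the remainder is 2, round up to i = 2. First occurrence in the window: #3 on 10 March 1976 (2×4 = 8 days in).
8 April 1976 is 37 days after the start; 37 ÷ 4 = 9 remainder 1. Last occurrence in the window: #10 on 7 April 1976.
Occurrences #3 through #10: 8 in total.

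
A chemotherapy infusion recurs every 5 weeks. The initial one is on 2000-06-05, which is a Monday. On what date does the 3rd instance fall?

The 3rd occurrence is 2 intervals after the first: 2 × 35 = 70 days after 2000-06-05.
June has 30 days — 25 days to the end of June leaves 45.
July has 31 days (14 left).
14 days into August → 2000-08-14.

2000-08-14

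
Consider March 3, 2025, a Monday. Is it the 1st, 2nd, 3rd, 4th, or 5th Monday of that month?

1st

Day 3 falls in week ⌈3/7⌉ of the month.
Days 1–7 hold the 1st Monday, 8–14 the 2nd, 15–21 the 3rd, 22–28 the 4th, 29–31 the 5th.
3 is in the range for the 1st.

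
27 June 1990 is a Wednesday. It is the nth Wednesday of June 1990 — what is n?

Day 27 falls in week ⌈27/7⌉ of the month.
Days 1–7 hold the 1st Wednesday, 8–14 the 2nd, 15–21 the 3rd, 22–28 the 4th, 29–31 the 5th.
27 is in the range for the 4th.

4th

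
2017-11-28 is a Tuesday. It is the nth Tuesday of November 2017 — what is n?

Day 28 falls in week ⌈28/7⌉ of the month.
Days 1–7 hold the 1st Tuesday, 8–14 the 2nd, 15–21 the 3rd, 22–28 the 4th, 29–31 the 5th.
28 is in the range for the 4th.

4th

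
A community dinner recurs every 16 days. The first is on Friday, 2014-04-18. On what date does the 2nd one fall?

The 2nd occurrence is 1 interval after the first: 1 × 16 = 16 days after 2014-04-18.
April has 30 days — 12 days to the end of April leaves 4.
4 days into May → 2014-05-04.

2014-05-04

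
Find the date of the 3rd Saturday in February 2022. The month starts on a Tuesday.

February 19, 2022

February 2022 begins on a Tuesday, so the first Saturday is February 5 (4 days later).
The 3rd Saturday is 2 weeks later: 5 + 14 = 19.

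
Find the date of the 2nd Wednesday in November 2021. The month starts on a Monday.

November 10, 2021

November 2021 begins on a Monday, so the first Wednesday is November 3 (2 days later).
The 2nd Wednesday is 1 weeks later: 3 + 7 = 10.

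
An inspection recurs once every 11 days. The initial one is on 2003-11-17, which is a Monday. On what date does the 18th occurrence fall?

2004-05-22

The 18th occurrence is 17 intervals after the first: 17 × 11 = 187 days after 2003-11-17.
November has 30 days — 13 days to the end of November leaves 174.
December has 31 days (143 left).
January has 31 days (112 left).
February has 29 days (83 left).
March has 31 days (52 left).
April has 30 days (22 left).
22 days into May → 2004-05-22.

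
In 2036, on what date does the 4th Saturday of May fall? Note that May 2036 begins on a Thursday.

May 2036 begins on a Thursday, so the first Saturday is May 3 (2 days later).
The 4th Saturday is 3 weeks later: 3 + 21 = 24.

2036-05-24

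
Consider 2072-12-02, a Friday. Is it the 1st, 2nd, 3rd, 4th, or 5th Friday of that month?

1st

Day 2 falls in week ⌈2/7⌉ of the month.
Days 1–7 hold the 1st Friday, 8–14 the 2nd, 15–21 the 3rd, 22–28 the 4th, 29–31 the 5th.
2 is in the range for the 1st.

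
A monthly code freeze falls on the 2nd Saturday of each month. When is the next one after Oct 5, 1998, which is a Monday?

Oct 1998 starts on a Thursday; its first Saturday is the 3rd, so the 2nd Saturday is the 10th — Oct 10, 1998.
Oct 10, 1998 is after Oct 5, 1998, so that is the next one.

Oct 10, 1998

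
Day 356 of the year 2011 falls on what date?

Jan has 31 days (356 − 31 = 325 remain).
Feb has 28 days (325 − 28 = 297 remain).
Mar has 31 days (297 − 31 = 266 remain).
Apr has 30 days (266 − 30 = 236 remain).
May has 31 days (236 − 31 = 205 remain).
Jun has 30 days (205 − 30 = 175 remain).
Jul has 31 days (175 − 31 = 144 remain).
Aug has 31 days (144 − 31 = 113 remain).
Sep has 30 days (113 − 30 = 83 remain).
Oct has 31 days (83 − 31 = 52 remain).
Nov has 30 days (52 − 30 = 22 remain).
22 into Dec → Dec 22.

Dec 22, 2011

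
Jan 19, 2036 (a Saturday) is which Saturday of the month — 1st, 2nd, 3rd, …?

3rd

Day 19 falls in week ⌈19/7⌉ of the month.
Days 1–7 hold the 1st Saturday, 8–14 the 2nd, 15–21 the 3rd, 22–28 the 4th, 29–31 the 5th.
19 is in the range for the 3rd.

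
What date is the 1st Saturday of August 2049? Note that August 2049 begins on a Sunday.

August 2049 begins on a Sunday, so the first Saturday is August 7 (6 days later).

August 7, 2049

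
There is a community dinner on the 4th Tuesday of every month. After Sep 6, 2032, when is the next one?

Sep 28, 2032

Sep 2032 starts on a Wednesday; its first Tuesday is the 7th, so the 4th Tuesday is the 28th — Sep 28, 2032.
Sep 28, 2032 is after Sep 6, 2032, so that is the next one.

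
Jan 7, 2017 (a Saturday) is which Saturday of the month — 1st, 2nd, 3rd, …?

Day 7 falls in week ⌈7/7⌉ of the month.
Days 1–7 hold the 1st Saturday, 8–14 the 2nd, 15–21 the 3rd, 22–28 the 4th, 29–31 the 5th.
7 is in the range for the 1st.

1st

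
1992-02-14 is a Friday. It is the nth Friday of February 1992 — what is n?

Day 14 falls in week ⌈14/7⌉ of the month.
Days 1–7 hold the 1st Friday, 8–14 the 2nd, 15–21 the 3rd, 22–28 the 4th, 29–31 the 5th.
14 is in the range for the 2nd.

2nd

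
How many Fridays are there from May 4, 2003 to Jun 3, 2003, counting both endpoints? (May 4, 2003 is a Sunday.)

May 4, 2003 is a Sunday; the first Friday on or after it is May 9, 2003 (5 days later).
From May 9, 2003 to Jun 3, 2003: 22 + 3 = 25 days (rest of May, Jun).
25 ÷ 7 = 3 full weeks with remainder 4, so 3 more Fridays after the first → 4.

4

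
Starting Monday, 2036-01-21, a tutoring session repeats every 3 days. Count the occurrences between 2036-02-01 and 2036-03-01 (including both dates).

10

Occurrences land 3·i days after 2036-01-21 for i = 0, 1, 2, …
2036-02-01 is 11 days after the start; 11 ÷ 3 = 3 remainder 2; since the remainder is 2, round up to i = 4. First occurrence in the window: #5 on 2036-02-02 (4×3 = 12 days in).
2036-03-01 is 40 days after the start; 40 ÷ 3 = 13 remainder 1. Last occurrence in the window: #14 on 2036-02-29.
Occurrences #5 through #14: 10 in total.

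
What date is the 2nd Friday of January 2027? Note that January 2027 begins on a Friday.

January 2027 begins on a Friday, so the first Friday is January 1.
The 2nd Friday is 1 weeks later: 1 + 7 = 8.

January 8, 2027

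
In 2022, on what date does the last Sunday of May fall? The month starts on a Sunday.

2022-05-29

May 2022 begins on a Sunday, so the first Sunday is May 1.
May 2022 has 31 days. Adding weeks: 1, 8, 15, 22, 29 — the last one ≤ 31 is the 29th.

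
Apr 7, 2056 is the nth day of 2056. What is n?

98

Days in months before Apr: 31 + 29 + 31 = 91.
Plus 7 days into Apr → day 98.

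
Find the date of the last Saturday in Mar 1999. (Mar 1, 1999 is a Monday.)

Mar 1999 begins on a Monday, so the first Saturday is Mar 6 (5 days later).
Mar 1999 has 31 days. Adding weeks: 6, 13, 20, 27 — the last one ≤ 31 is the 27th.

Mar 27, 1999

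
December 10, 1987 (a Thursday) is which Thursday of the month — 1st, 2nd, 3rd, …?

Day 10 falls in week ⌈10/7⌉ of the month.
Days 1–7 hold the 1st Thursday, 8–14 the 2nd, 15–21 the 3rd, 22–28 the 4th, 29–31 the 5th.
10 is in the range for the 2nd.

2nd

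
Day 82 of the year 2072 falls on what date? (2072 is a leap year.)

Mar 22, 2072

Jan has 31 days (82 − 31 = 51 remain).
Feb has 29 days (51 − 29 = 22 remain).
22 into Mar → Mar 22.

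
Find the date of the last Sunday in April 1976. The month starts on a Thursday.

25 April 1976

April 1976 begins on a Thursday, so the first Sunday is April 4 (3 days later).
April 1976 has 30 days. Adding weeks: 4, 11, 18, 25 — the last one ≤ 30 is the 25th.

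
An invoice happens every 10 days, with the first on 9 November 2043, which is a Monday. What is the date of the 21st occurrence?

The 21st occurrence is 20 intervals after the first: 20 × 10 = 200 days after 9 November 2043.
November has 30 days — 21 days to the end of November leaves 179.
December has 31 days (148 left).
January has 31 days (117 left).
February has 29 days (88 left).
March has 31 days (57 left).
April has 30 days (27 left).
27 days into May → 27 May 2044.

27 May 2044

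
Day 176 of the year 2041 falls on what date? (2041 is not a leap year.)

2041-06-25

January has 31 days (176 − 31 = 145 remain).
February has 28 days (145 − 28 = 117 remain).
March has 31 days (117 − 31 = 86 remain).
April has 30 days (86 − 30 = 56 remain).
May has 31 days (56 − 31 = 25 remain).
25 into June → June 25.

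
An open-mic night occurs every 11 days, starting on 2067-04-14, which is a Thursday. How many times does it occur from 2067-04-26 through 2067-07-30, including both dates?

8

Occurrences land 11·i days after 2067-04-14 for i = 0, 1, 2, …
2067-04-26 is 12 days after the start; 12 ÷ 11 = 1 remainder 1; since the remainder is 1, round up to i = 2. First occurrence in the window: #3 on 2067-05-06 (2×11 = 22 days in).
2067-07-30 is 107 days after the start; 107 ÷ 11 = 9 remainder 8. Last occurrence in the window: #10 on 2067-07-22.
Occurrences #3 through #10: 8 in total.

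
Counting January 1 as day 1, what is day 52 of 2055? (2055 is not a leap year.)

Feb 21, 2055

Jan has 31 days (52 − 31 = 21 remain).
21 into Feb → Feb 21.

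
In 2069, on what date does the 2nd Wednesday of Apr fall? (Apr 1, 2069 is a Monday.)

Apr 10, 2069

Apr 2069 begins on a Monday, so the first Wednesday is Apr 3 (2 days later).
The 2nd Wednesday is 1 weeks later: 3 + 7 = 10.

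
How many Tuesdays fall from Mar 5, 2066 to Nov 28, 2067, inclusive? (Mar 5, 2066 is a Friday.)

Mar 5, 2066 is a Friday; the first Tuesday on or after it is Mar 9, 2066 (4 days later).
From Mar 9, 2066 to Nov 28, 2067: 297 + 332 = 629 days (rest of 2066, to Nov 28, 2067 in 2067).
629 ÷ 7 = 89 full weeks with remainder 6, so 89 more Tuesdays after the first → 90.

90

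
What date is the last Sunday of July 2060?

25 July 2060

July 2060 begins on a Thursday, so the first Sunday is July 4 (3 days later).
July 2060 has 31 days. Adding weeks: 4, 11, 18, 25 — the last one ≤ 31 is the 25th.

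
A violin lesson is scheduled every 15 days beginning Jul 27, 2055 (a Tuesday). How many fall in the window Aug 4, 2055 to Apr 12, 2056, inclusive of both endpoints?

17

Occurrences land 15·i days after Jul 27, 2055 for i = 0, 1, 2, …
Aug 4, 2055 is 8 days after the start; 8 ÷ 15 = 0 remainder 8; since the remainder is 8, round up to i = 1. First occurrence in the window: #2 on Aug 11, 2055 (1×15 = 15 days in).
Apr 12, 2056 is 260 days after the start; 260 ÷ 15 = 17 remainder 5. Last occurrence in the window: #18 on Apr 7, 2056.
Occurrences #2 through #18: 17 in total.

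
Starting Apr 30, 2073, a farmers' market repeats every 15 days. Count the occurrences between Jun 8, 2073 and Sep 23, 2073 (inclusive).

7

Occurrences land 15·i days after Apr 30, 2073 for i = 0, 1, 2, …
Jun 8, 2073 is 39 days after the start; 39 ÷ 15 = 2 remainder 9; since the remainder is 9, round up to i = 3. First occurrence in the window: #4 on Jun 14, 2073 (3×15 = 45 days in).
Sep 23, 2073 is 146 days after the start; 146 ÷ 15 = 9 remainder 11. Last occurrence in the window: #10 on Sep 12, 2073.
Occurrences #4 through #10: 7 in total.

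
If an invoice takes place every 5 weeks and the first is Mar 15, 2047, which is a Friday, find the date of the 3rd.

The 3rd occurrence is 2 intervals after the first: 2 × 35 = 70 days after Mar 15, 2047.
Mar has 31 days — 16 days to the end of Mar leaves 54.
Apr has 30 days (24 left).
24 days into May → May 24, 2047.

May 24, 2047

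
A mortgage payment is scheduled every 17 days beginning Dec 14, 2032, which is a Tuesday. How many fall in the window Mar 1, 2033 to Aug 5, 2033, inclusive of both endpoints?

Occurrences land 17·i days after Dec 14, 2032 for i = 0, 1, 2, …
Mar 1, 2033 is 77 days after the start; 77 ÷ 17 = 4 remainder 9; since the remainder is 9, round up to i = 5. First occurrence in the window: #6 on Mar 9, 2033 (5×17 = 85 days in).
Aug 5, 2033 is 234 days after the start; 234 ÷ 17 = 13 remainder 13. Last occurrence in the window: #14 on Jul 23, 2033.
Occurrences #6 through #14: 9 in total.

9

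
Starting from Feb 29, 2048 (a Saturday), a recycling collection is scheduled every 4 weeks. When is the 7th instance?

The 7th occurrence is 6 intervals after the first: 6 × 28 = 168 days after Feb 29, 2048.
Feb has 29 days — 0 days to the end of Feb leaves 168.
Mar has 31 days (137 left).
Apr has 30 days (107 left).
May has 31 days (76 left).
Jun has 30 days (46 left).
Jul has 31 days (15 left).
15 days into Aug → Aug 15, 2048.

Aug 15, 2048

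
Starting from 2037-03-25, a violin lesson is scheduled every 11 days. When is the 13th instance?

2037-08-04

The 13th occurrence is 12 intervals after the first: 12 × 11 = 132 days after 2037-03-25.
March has 31 days — 6 days to the end of March leaves 126.
April has 30 days (96 left).
May has 31 days (65 left).
June has 30 days (35 left).
July has 31 days (4 left).
4 days into August → 2037-08-04.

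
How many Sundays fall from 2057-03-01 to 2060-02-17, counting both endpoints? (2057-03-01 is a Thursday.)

155

2057-03-01 is a Thursday; the first Sunday on or after it is 2057-03-04 (3 days later).
From 2057-03-04 to 2060-02-17: 302 + 365 + 365 + 48 = 1080 days (rest of 2057, 2058, 2059, to 2060-02-17 in 2060).
1080 ÷ 7 = 154 full weeks with remainder 2, so 154 more Sundays after the first → 155.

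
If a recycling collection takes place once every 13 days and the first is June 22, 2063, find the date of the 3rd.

The 3rd occurrence is 2 intervals after the first: 2 × 13 = 26 days after June 22, 2063.
June has 30 days — 8 days to the end of June leaves 18.
18 days into July → July 18, 2063.

July 18, 2063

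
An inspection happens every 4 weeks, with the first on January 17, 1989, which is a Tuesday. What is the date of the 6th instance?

The 6th occurrence is 5 intervals after the first: 5 × 28 = 140 days after January 17, 1989.
January has 31 days — 14 days to the end of January leaves 126.
February has 28 days (98 left).
March has 31 days (67 left).
April has 30 days (37 left).
May has 31 days (6 left).
6 days into June → June 6, 1989.

June 6, 1989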